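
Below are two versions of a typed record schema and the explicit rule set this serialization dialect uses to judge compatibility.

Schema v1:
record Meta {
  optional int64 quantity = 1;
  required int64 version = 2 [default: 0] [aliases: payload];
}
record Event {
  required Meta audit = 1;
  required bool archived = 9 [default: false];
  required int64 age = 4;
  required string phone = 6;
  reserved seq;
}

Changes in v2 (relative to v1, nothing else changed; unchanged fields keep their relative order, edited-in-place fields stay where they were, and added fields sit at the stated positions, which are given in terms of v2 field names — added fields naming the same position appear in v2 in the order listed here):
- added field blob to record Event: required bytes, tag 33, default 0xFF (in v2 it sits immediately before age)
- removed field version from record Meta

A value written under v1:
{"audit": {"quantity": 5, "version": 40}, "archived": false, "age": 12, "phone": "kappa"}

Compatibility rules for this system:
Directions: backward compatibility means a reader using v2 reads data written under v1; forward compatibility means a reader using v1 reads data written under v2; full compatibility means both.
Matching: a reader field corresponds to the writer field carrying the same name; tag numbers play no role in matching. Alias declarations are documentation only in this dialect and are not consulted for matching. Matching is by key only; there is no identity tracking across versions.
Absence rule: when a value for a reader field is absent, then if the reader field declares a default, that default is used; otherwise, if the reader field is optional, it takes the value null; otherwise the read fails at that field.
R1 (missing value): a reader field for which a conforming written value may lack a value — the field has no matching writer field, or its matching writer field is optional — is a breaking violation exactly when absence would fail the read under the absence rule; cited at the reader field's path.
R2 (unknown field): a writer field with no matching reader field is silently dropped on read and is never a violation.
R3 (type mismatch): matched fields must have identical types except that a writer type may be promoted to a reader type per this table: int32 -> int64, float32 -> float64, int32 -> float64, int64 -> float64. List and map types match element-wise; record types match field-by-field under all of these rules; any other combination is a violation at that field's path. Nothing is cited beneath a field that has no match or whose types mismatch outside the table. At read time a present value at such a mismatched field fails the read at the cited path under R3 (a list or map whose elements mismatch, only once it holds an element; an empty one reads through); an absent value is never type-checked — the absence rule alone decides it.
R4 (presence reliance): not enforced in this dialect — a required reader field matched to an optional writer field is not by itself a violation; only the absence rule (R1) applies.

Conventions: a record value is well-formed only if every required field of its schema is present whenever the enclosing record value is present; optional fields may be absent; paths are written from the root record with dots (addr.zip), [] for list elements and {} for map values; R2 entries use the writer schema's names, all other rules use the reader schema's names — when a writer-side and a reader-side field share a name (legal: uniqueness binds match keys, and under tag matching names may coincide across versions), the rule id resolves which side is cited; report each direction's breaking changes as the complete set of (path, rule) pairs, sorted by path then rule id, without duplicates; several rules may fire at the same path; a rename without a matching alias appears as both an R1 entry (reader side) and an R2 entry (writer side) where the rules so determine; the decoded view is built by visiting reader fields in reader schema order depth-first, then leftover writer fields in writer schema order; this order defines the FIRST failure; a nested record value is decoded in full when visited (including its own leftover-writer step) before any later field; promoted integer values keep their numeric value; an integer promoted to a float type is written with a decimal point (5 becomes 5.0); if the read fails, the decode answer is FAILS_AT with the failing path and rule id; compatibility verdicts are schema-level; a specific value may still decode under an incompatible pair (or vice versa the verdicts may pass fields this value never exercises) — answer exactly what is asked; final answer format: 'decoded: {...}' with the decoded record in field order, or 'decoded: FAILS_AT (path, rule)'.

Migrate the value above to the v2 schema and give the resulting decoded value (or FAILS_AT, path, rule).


the writer's type comes first in each Event pair
decode (reader v2):
  audit.quantity := 5
  writer audit.version: unknown -> dropped
  archived := false
  blob := 0xFF (absent -> default)
  age := 12
  phone := "kappa"
  => decoded: {"audit": {"quantity": 5}, "archived": false, "blob": 0xFF, "age": 12, "phone": "kappa"}

decoded: {"audit": {"quantity": 5}, "archived": false, "blob": 0xFF, "age": 12, "phone": "kappa"}


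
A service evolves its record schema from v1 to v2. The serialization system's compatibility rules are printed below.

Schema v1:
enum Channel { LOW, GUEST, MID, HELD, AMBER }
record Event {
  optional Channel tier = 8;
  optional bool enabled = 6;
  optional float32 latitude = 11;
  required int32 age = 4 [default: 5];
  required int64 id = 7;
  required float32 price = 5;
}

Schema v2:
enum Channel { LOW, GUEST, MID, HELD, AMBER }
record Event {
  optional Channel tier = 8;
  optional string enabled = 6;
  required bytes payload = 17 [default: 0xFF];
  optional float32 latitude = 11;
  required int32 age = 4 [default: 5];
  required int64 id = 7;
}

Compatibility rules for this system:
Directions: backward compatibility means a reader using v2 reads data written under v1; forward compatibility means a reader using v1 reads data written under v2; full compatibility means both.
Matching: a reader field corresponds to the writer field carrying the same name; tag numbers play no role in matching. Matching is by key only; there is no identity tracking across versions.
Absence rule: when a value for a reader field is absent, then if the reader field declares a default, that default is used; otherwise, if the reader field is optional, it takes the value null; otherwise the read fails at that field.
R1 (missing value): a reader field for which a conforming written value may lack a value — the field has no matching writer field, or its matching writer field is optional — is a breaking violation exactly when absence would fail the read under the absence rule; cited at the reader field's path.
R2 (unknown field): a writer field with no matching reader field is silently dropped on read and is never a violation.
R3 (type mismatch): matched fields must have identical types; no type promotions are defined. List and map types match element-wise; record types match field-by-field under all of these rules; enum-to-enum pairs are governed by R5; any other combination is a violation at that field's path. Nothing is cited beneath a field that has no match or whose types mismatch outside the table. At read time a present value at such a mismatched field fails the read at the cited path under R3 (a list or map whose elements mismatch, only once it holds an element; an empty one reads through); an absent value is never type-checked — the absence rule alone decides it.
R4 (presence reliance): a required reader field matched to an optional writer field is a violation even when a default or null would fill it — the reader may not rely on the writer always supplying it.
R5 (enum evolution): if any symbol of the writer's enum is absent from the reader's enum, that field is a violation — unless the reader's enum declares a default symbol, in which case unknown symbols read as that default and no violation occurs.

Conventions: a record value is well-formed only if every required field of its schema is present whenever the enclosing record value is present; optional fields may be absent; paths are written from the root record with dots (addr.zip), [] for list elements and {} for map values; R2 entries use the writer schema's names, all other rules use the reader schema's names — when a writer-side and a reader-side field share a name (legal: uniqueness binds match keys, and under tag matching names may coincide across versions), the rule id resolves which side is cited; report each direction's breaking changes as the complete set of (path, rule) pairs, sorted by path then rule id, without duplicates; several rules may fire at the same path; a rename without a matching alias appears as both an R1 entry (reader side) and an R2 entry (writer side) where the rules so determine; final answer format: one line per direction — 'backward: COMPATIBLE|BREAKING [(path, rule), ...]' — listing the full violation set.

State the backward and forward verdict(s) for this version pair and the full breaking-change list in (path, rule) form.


arrows below run writer -> reader for Event
backward for Event (reader v2, writer v1):
  tier: paired with writer tier (Channel -> Channel; writer optional)
  enabled: paired with writer enabled (bool -> string; writer optional)
  payload: no writer match
  latitude: paired with writer latitude (float32 -> float32; writer optional)
  age: paired with writer age (int32 -> int32; writer required)
  id: paired with writer id (int64 -> int64; writer required)
  price (writer side), unknown to reader
  R3 fires at enabled
  backward on Event therefore BREAKING (1)
forward for Event (reader v1, writer v2):
  tier: paired with writer tier (Channel -> Channel; writer optional)
  enabled: paired with writer enabled (string -> bool; writer optional)
  latitude: paired with writer latitude (float32 -> float32; writer optional)
  age: paired with writer age (int32 -> int32; writer required)
  id: paired with writer id (int64 -> int64; writer required)
  price: no writer match
  payload (writer side), unknown to reader
  R3 fires at enabled
  R1 fires at price
  forward on Event therefore BREAKING (2)

backward: BREAKING [(enabled, R3)]; forward: BREAKING [(enabled, R3), (price, R1)]


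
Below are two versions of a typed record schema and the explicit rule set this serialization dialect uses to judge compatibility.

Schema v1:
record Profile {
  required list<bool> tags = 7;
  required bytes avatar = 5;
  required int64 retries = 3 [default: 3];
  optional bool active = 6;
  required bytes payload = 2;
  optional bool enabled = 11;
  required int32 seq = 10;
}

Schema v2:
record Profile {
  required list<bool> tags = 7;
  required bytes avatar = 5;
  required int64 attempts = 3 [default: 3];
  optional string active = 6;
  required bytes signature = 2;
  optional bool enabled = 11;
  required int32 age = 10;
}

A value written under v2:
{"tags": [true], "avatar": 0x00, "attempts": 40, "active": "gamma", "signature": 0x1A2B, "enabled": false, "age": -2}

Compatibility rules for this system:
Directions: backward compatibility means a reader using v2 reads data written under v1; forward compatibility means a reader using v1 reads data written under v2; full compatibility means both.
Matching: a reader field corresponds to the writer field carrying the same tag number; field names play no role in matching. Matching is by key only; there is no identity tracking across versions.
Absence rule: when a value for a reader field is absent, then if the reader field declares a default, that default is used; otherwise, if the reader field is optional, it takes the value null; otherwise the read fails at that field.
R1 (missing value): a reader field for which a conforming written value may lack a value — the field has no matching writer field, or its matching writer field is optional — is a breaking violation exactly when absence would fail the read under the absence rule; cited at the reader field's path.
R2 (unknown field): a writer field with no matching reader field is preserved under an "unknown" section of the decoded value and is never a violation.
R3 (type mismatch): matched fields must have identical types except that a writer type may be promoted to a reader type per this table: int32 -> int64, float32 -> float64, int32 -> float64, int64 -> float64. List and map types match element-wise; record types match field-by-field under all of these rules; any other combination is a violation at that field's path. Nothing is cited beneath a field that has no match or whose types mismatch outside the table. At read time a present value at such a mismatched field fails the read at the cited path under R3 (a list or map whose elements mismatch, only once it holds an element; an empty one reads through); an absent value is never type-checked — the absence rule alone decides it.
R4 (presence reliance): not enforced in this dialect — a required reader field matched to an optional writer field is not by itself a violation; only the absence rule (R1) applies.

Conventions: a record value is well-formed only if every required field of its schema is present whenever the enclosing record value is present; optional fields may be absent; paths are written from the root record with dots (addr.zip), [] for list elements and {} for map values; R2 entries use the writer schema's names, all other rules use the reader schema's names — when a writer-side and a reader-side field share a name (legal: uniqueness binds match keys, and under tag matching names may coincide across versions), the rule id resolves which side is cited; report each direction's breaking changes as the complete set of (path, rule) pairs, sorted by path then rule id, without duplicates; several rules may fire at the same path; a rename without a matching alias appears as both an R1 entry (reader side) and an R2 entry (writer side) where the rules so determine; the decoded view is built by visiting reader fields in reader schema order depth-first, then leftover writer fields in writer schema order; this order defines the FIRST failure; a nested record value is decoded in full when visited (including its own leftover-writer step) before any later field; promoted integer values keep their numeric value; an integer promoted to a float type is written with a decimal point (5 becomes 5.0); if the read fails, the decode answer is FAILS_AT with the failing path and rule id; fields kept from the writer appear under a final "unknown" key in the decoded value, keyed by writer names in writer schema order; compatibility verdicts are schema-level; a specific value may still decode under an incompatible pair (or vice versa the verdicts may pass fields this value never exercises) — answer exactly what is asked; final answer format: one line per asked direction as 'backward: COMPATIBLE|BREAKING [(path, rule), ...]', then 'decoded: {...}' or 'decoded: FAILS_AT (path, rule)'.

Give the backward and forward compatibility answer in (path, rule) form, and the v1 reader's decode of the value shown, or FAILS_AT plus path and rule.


each type pair in Profile: writer, then reader
backward on Profile — v2 reading data written by v1:
  tags: list<bool> -> list<bool>, writer required; from tags
  avatar: bytes -> bytes, writer required; from avatar
  attempts: int64 -> int64, writer required; from retries
  active: bool -> string, writer optional; from active
  signature: bytes -> bytes, writer required; from payload
  enabled: bool -> bool, writer optional; from enabled
  age: int32 -> int32, writer required; from seq
  R3 fires at active
  => backward verdict for Profile: BREAKING, 1 violation(s)
forward on Profile — v1 reading data written by v2:
  tags: list<bool> -> list<bool>, writer required; from tags
  avatar: bytes -> bytes, writer required; from avatar
  retries: int64 -> int64, writer required; from attempts
  active: string -> bool, writer optional; from active
  payload: bytes -> bytes, writer required; from signature
  enabled: bool -> bool, writer optional; from enabled
  seq: int32 -> int32, writer required; from age
  R3 fires at active
  => forward verdict for Profile: BREAKING, 1 violation(s)
decode (reader v1):
  tags := [true]
  avatar := 0x00
  retries := 40 (from writer attempts)
  read fails at active under R3
  => FAILS_AT (active, R3)

backward: BREAKING [(active, R3)]; forward: BREAKING [(active, R3)]; decoded: FAILS_AT (active, R3)


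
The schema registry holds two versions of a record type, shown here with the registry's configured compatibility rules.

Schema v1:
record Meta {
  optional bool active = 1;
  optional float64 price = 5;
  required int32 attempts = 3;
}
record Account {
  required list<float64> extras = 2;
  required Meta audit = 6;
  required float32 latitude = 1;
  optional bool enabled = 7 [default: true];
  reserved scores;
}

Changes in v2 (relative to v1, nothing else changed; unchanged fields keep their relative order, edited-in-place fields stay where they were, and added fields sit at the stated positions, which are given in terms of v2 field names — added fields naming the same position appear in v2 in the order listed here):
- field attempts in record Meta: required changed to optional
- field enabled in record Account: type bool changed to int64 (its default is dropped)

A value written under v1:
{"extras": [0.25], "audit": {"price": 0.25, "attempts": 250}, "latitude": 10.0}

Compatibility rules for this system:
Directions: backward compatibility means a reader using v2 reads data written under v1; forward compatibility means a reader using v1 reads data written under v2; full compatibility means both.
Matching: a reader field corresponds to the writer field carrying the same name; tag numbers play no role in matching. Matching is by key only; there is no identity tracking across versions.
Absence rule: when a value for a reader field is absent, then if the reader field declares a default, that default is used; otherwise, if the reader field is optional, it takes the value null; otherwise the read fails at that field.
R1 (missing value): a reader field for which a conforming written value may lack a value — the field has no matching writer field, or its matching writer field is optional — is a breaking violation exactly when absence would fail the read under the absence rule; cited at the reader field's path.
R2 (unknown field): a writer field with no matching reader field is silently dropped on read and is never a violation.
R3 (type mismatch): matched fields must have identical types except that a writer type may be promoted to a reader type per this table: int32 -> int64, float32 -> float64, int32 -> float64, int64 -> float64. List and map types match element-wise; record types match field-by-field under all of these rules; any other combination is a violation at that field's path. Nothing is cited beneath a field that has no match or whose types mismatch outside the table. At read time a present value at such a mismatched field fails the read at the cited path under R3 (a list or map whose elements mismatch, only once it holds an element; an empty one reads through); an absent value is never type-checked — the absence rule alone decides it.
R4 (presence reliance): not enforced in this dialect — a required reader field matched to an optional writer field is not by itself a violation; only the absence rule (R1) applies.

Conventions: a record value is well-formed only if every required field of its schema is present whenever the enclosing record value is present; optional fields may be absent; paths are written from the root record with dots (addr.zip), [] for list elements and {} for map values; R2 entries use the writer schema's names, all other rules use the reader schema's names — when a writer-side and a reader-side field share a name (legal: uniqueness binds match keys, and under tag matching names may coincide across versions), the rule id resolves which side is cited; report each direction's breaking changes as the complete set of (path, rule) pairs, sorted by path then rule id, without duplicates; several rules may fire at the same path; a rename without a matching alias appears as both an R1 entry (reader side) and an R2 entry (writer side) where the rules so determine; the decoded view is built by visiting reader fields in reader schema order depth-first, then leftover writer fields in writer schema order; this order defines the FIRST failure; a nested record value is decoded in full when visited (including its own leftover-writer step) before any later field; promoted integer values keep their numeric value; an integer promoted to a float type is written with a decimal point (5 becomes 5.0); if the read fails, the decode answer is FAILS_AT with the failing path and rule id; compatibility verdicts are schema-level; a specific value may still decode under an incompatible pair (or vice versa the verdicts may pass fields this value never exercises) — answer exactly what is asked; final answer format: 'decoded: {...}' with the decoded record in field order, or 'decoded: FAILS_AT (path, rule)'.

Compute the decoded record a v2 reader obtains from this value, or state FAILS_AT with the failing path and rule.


the writer's type comes first in each Account pair
decoding the Account value with the v2 reader:
  extras := [0.25]
  audit.active := null (absent, optional -> null)
  audit.price := 0.25
  audit.attempts := 250
  latitude := 10.0
  enabled := null (absent, optional -> null)
  => decoded: {"extras": [0.25], "audit": {"active": null, "price": 0.25, "attempts": 250}, "latitude": 10.0, "enabled": null}
ruling out the remaining Account differences:
  field attempts in record Meta: required changed to optional -> schema-level compatibility only; this Account value's decode is unchanged

decoded: {"extras": [0.25], "audit": {"active": null, "price": 0.25, "attempts": 250}, "latitude": 10.0, "enabled": null}


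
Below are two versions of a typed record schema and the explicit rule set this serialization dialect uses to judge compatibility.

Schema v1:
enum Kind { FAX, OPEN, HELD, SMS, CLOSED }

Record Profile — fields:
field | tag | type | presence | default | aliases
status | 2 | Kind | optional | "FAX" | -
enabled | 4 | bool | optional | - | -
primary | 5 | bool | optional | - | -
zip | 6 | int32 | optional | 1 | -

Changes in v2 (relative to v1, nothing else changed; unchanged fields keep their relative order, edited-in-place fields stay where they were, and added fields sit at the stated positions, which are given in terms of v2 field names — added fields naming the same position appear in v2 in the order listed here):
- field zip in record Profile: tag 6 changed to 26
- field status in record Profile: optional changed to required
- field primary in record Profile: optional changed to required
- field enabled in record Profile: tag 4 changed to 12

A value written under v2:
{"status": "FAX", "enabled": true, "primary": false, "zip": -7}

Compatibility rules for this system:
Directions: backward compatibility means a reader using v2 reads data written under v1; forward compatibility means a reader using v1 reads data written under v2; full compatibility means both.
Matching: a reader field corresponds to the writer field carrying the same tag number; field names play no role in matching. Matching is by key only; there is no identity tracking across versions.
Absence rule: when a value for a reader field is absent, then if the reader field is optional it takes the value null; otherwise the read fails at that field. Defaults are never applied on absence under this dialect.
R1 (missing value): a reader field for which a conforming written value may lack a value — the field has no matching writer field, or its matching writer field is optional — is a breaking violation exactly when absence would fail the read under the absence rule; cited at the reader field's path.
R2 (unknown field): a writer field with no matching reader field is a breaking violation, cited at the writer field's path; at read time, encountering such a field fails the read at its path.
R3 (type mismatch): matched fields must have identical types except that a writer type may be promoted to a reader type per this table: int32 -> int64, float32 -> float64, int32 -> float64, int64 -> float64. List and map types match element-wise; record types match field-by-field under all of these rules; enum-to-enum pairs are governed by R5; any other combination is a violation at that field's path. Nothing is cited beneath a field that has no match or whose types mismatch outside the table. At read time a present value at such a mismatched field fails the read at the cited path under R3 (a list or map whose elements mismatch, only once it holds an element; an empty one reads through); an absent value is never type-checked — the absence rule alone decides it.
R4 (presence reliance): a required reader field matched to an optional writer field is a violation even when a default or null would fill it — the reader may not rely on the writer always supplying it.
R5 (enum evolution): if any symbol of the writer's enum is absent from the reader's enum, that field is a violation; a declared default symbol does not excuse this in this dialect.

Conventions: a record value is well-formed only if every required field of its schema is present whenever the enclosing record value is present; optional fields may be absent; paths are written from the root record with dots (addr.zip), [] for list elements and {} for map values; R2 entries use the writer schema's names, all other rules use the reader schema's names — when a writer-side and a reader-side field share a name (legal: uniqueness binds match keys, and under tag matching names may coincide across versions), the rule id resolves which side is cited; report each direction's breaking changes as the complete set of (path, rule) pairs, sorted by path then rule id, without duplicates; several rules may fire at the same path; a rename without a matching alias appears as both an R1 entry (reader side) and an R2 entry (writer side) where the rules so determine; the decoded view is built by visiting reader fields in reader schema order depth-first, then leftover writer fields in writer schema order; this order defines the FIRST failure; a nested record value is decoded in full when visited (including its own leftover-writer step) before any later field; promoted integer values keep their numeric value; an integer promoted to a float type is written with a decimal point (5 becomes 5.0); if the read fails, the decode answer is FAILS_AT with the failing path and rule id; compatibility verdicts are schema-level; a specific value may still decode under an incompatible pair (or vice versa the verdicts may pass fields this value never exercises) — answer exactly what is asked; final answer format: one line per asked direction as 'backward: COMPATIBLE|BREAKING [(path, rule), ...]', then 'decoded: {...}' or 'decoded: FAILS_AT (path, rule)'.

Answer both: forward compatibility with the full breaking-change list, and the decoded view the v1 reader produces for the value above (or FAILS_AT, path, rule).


in Profile below, arrows point writer -> reader
forward pass over Profile, reader schema v1, writer schema v2:
  status <- status (Kind -> Kind, writer required)
  enabled: no writer-side match
  primary <- primary (bool -> bool, writer required)
  zip: no writer-side match
  writer field enabled has no reader counterpart
  writer field zip has no reader counterpart
  breaking: (enabled, R2)
  breaking: (zip, R2)
  forward on Profile therefore BREAKING (2)
decode (reader v1):
  status := "FAX"
  enabled := null (absent, optional -> null)
  primary := false
  zip := null (absent, optional -> null)
  read fails at enabled under R2 (unknown field)
  => FAILS_AT (enabled, R2)
diffs on Profile not affecting the asked answer:
  field status in record Profile: optional changed to required -> fires only in the backward direction of Profile, which is not asked here
  field primary in record Profile: optional changed to required -> fires only in the backward direction of Profile, which is not asked here

forward: BREAKING [(enabled, R2), (zip, R2)]; decoded: FAILS_AT (enabled, R2)


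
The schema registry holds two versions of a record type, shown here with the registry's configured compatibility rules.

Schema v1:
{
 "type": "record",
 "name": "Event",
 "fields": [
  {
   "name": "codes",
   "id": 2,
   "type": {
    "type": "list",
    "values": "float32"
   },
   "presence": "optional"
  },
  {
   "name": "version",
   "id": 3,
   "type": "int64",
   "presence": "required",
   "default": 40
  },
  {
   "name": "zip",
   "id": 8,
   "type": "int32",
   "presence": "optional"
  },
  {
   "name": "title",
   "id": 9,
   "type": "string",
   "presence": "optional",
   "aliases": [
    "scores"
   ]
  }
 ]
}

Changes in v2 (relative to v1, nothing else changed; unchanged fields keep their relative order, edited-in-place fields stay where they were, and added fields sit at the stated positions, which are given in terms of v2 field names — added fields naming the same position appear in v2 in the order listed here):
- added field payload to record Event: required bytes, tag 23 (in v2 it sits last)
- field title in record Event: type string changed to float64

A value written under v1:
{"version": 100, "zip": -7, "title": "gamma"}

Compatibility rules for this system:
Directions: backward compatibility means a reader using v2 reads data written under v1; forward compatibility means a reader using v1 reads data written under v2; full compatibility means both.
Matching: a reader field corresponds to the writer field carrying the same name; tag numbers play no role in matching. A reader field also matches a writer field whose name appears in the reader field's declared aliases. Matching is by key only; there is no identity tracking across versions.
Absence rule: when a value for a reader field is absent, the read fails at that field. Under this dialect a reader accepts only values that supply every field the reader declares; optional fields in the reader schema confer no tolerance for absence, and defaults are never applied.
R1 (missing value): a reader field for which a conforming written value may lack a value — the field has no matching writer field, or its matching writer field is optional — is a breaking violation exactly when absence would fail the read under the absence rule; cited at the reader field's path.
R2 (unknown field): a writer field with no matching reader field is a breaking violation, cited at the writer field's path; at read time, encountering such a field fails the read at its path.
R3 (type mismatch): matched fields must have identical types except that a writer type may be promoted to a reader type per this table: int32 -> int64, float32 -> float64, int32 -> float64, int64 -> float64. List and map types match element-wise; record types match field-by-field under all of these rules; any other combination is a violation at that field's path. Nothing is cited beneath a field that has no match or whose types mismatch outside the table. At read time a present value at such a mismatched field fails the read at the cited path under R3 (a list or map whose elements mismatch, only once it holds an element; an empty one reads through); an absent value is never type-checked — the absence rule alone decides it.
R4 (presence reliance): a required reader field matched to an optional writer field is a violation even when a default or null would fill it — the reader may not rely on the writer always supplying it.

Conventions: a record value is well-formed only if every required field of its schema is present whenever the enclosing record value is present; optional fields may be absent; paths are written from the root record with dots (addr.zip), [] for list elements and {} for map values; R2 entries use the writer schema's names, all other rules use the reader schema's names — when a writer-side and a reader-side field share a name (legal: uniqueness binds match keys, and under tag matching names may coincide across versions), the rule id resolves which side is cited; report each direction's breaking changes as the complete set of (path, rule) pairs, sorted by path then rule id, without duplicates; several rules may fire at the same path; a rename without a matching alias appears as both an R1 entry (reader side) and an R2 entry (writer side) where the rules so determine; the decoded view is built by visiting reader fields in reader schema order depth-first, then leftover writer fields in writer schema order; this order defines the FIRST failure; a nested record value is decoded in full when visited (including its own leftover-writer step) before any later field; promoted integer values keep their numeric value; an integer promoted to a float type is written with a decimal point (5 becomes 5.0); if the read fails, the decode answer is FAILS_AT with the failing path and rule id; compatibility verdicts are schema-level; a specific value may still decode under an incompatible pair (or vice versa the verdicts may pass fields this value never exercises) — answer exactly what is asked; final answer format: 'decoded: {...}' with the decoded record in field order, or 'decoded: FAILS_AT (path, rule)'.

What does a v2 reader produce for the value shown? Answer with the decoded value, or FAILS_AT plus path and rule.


arrows below run writer -> reader for Event
decode walk for Event under reader schema v2:
  read fails at codes under R1 (no fill)
  => FAILS_AT (codes, R1)
remaining Event differences; none change what is asked:
  added field payload to record Event: required bytes, tag 23 (in v2 it sits last) -> changes Event's schema-level verdicts only — the decode of this value is the same
  field title in record Event: type string changed to float64 -> changes Event's schema-level verdicts only — the decode of this value is the same

decoded: FAILS_AT (codes, R1)


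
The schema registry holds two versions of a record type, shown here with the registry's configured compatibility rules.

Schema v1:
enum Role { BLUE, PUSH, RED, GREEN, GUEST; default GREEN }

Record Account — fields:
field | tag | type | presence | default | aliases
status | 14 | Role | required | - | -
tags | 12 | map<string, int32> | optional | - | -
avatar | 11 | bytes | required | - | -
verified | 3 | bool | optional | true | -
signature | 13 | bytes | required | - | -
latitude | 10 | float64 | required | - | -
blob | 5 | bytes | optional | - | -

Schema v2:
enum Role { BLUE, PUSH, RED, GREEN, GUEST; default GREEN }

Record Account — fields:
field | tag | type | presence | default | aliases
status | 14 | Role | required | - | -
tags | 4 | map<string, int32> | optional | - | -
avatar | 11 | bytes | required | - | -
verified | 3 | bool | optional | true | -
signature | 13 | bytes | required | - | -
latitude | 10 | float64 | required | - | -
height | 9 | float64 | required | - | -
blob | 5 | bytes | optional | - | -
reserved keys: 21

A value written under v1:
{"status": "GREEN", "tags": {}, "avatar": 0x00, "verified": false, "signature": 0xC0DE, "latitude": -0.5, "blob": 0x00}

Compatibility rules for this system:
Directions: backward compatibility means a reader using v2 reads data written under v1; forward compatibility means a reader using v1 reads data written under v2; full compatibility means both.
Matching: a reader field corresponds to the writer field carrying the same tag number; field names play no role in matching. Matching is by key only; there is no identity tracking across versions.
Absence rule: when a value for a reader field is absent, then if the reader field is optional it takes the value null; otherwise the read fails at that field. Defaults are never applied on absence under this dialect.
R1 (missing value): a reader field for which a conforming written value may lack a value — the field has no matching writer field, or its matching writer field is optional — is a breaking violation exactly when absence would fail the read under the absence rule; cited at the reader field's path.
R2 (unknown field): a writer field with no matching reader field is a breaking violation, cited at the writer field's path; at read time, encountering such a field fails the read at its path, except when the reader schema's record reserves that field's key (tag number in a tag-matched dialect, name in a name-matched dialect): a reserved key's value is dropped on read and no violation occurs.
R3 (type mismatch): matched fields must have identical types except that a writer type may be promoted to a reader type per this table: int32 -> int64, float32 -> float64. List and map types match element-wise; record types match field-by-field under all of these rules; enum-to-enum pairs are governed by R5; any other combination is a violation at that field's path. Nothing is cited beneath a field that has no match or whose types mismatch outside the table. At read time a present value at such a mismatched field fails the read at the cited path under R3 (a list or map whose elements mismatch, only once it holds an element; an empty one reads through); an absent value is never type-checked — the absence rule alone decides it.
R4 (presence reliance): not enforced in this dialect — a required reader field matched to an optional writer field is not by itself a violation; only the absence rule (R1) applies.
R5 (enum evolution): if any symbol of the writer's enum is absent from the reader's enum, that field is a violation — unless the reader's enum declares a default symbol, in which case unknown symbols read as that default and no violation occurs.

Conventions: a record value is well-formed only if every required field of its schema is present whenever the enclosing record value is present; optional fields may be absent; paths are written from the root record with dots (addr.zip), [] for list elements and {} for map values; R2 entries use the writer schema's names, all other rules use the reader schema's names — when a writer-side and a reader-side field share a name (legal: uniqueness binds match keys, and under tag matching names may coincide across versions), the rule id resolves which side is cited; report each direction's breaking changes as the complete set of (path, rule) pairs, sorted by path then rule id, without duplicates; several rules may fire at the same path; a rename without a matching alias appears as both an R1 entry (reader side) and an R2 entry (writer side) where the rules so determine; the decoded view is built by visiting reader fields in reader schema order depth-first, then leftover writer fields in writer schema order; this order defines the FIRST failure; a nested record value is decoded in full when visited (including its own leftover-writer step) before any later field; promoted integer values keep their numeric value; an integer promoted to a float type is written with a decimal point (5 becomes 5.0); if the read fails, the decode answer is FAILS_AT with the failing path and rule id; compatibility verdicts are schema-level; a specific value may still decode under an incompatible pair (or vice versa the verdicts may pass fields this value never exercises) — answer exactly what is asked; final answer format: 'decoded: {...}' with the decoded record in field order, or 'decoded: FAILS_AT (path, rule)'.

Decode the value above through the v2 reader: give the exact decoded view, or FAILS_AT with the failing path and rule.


each type pair in Account: writer, then reader
decode walk for Account under reader schema v2:
  status := "GREEN"
  tags := null (absent, optional -> null)
  avatar := 0x00
  verified := false
  signature := 0xC0DE
  latitude := -0.5
  read fails at height under R1 (no fill)
  => FAILS_AT (height, R1)
remaining Account differences; none change what is asked:
  field tags in record Account: tag 12 changed to 4 -> schema-level compatibility only; this Account value's decode is unchanged

decoded: FAILS_AT (height, R1)


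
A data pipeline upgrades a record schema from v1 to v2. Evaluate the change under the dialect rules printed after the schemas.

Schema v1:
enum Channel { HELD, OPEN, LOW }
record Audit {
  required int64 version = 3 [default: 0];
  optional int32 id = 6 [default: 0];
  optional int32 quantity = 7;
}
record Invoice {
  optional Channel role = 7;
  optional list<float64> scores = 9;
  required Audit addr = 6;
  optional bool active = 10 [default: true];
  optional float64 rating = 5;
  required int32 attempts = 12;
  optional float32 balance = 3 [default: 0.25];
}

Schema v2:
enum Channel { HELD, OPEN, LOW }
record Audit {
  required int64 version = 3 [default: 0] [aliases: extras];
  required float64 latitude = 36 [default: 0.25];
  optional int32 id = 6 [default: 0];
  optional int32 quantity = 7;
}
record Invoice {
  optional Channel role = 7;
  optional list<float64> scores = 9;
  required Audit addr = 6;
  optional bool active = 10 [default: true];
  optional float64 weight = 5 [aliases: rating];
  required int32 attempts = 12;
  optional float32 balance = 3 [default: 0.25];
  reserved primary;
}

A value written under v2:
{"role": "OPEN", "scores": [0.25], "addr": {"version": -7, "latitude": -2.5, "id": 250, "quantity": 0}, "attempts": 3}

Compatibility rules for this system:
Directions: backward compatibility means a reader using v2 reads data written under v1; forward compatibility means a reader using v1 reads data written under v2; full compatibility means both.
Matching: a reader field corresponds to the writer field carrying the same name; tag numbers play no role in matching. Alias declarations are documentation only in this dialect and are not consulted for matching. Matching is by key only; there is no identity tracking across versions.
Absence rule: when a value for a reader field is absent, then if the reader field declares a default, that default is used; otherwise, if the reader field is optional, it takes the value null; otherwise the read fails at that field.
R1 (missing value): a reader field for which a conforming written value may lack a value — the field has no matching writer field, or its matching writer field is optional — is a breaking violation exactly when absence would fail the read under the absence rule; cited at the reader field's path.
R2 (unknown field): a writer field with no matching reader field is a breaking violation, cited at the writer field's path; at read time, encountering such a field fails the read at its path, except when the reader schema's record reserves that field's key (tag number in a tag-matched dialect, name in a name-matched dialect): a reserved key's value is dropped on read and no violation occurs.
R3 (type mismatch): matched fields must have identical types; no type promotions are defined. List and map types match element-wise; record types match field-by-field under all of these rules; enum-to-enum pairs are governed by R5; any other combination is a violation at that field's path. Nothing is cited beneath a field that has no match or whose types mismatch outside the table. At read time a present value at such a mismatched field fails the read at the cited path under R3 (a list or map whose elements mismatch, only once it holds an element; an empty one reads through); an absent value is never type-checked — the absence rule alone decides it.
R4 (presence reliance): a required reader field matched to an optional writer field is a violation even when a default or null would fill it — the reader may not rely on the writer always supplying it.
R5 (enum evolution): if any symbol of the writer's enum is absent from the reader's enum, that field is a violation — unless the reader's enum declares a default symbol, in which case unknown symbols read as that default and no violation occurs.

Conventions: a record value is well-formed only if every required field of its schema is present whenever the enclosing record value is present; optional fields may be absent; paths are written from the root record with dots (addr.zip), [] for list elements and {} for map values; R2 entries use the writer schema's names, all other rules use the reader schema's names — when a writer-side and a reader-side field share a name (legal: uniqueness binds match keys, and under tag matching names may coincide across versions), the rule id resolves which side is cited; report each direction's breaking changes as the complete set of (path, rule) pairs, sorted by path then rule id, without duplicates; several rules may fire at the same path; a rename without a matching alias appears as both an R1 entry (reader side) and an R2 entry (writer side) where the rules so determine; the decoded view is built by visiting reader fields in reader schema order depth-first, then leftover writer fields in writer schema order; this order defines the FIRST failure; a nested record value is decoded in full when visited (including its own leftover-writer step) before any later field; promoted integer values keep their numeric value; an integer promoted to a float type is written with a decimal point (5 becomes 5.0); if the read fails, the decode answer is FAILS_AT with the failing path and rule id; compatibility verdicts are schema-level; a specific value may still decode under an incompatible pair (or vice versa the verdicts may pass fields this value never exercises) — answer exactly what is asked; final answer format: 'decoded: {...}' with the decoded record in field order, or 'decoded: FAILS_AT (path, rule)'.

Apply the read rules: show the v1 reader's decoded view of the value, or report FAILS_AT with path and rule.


in Invoice below, arrows point writer -> reader
decoding the Invoice value with the v1 reader:
  role := "OPEN"
  scores := [0.25]
  addr.version := -7
  addr.id := 250
  addr.quantity := 0
  read fails at addr.latitude under R2 (unknown field)
  => FAILS_AT (addr.latitude, R2)
the other Invoice changes do not affect what is asked:
  renamed field rating to weight in record Invoice (alias rating declared on the renamed field) -> matters for Invoice compatibility verdicts, not for this value's decode

decoded: FAILS_AT (addr.latitude, R2)
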